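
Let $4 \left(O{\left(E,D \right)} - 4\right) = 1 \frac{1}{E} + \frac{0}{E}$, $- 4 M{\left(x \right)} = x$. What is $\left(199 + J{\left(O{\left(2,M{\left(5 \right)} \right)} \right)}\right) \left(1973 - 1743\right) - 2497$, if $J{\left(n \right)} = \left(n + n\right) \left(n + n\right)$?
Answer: $\frac{471419}{8} \approx 58927.0$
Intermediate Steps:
$M{\left(x \right)} = - \frac{x}{4}$
$O{\left(E,D \right)} = 4 + \frac{1}{4 E}$ ($O{\left(E,D \right)} = 4 + \frac{1 \frac{1}{E} + \frac{0}{E}}{4} = 4 + \frac{\frac{1}{E} + 0}{4} = 4 + \frac{1}{4 E}$)
$J{\left(n \right)} = 4 n^{2}$ ($J{\left(n \right)} = 2 n 2 n = 4 n^{2}$)
$\left(199 + J{\left(O{\left(2,M{\left(5 \right)} \right)} \right)}\right) \left(1973 - 1743\right) - 2497 = \left(199 + 4 \left(4 + \frac{1}{4 \cdot 2}\right)^{2}\right) \left(1973 - 1743\right) - 2497 = \left(199 + 4 \left(4 + \frac{1}{4} \cdot \frac{1}{2}\right)^{2}\right) 230 - 2497 = \left(199 + 4 \left(4 + \frac{1}{8}\right)^{2}\right) 230 - 2497 = \left(199 + 4 \left(\frac{33}{8}\right)^{2}\right) 230 - 2497 = \left(199 + 4 \cdot \frac{1089}{64}\right) 230 - 2497 = \left(199 + \frac{1089}{16}\right) 230 - 2497 = \frac{4273}{16} \cdot 230 - 2497 = \frac{491395}{8} - 2497 = \frac{471419}{8}$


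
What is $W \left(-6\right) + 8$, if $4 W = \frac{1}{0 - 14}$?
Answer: $\frac{227}{28} \approx 8.1071$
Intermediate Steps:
$W = - \frac{1}{56}$ ($W = \frac{1}{4 \left(0 - 14\right)} = \frac{1}{4 \left(-14\right)} = \frac{1}{4} \left(- \frac{1}{14}\right) = - \frac{1}{56} \approx -0.017857$)
$W \left(-6\right) + 8 = \left(- \frac{1}{56}\right) \left(-6\right) + 8 = \frac{3}{28} + 8 = \frac{227}{28}$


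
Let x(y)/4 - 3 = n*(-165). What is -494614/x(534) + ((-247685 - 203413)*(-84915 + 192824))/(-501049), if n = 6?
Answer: 5063861326469/52056354 ≈ 97277.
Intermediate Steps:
x(y) = -3948 (x(y) = 12 + 4*(6*(-165)) = 12 + 4*(-990) = 12 - 3960 = -3948)
-494614/x(534) + ((-247685 - 203413)*(-84915 + 192824))/(-501049) = -494614/(-3948) + ((-247685 - 203413)*(-84915 + 192824))/(-501049) = -494614*(-1/3948) - 451098*107909*(-1/501049) = 247307/1974 - 48677534082*(-1/501049) = 247307/1974 + 2561975478/26371 = 5063861326469/52056354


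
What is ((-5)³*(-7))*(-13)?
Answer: -11375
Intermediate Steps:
((-5)³*(-7))*(-13) = -125*(-7)*(-13) = 875*(-13) = -11375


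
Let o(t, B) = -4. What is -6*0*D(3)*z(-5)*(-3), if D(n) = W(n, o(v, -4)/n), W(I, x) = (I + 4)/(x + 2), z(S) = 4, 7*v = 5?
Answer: 0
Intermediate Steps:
v = 5/7 (v = (1/7)*5 = 5/7 ≈ 0.71429)
W(I, x) = (4 + I)/(2 + x)
D(n) = (4 + n)/(2 - 4/n)
-6*0*D(3)*z(-5)*(-3) = -6*0*((1/2)*3*(4 + 3)/(-2 + 3))*4*(-3) = -6*0*((1/2)*3*7/1)*(-12) = -6*0*((1/2)*3*1*7)*(-12) = -6*0*(21/2)*(-12) = -0*(-12) = -6*0 = 0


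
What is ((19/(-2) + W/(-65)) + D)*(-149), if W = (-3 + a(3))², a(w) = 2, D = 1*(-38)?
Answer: 920373/130 ≈ 7079.8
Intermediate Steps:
D = -38
W = 1 (W = (-3 + 2)² = (-1)² = 1)
((19/(-2) + W/(-65)) + D)*(-149) = ((19/(-2) + 1/(-65)) - 38)*(-149) = ((19*(-½) + 1*(-1/65)) - 38)*(-149) = ((-19/2 - 1/65) - 38)*(-149) = (-1237/130 - 38)*(-149) = -6177/130*(-149) = 920373/130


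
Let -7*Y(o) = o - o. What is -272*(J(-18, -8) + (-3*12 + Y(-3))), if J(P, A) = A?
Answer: 11968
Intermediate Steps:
Y(o) = 0 (Y(o) = -(o - o)/7 = -⅐*0 = 0)
-272*(J(-18, -8) + (-3*12 + Y(-3))) = -272*(-8 + (-3*12 + 0)) = -272*(-8 + (-36 + 0)) = -272*(-8 - 36) = -272*(-44) = 11968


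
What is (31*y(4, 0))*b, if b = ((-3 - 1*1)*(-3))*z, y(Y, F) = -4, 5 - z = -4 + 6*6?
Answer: 40176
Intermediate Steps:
z = -27 (z = 5 - (-4 + 6*6) = 5 - (-4 + 36) = 5 - 1*32 = 5 - 32 = -27)
b = -324 (b = ((-3 - 1*1)*(-3))*(-27) = ((-3 - 1)*(-3))*(-27) = -4*(-3)*(-27) = 12*(-27) = -324)
(31*y(4, 0))*b = (31*(-4))*(-324) = -124*(-324) = 40176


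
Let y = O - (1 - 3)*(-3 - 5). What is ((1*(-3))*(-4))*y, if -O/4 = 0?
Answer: -192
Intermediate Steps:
O = 0 (O = -4*0 = 0)
y = -16 (y = 0 - (1 - 3)*(-3 - 5) = 0 - (-2)*(-8) = 0 - 1*16 = 0 - 16 = -16)
((1*(-3))*(-4))*y = ((1*(-3))*(-4))*(-16) = -3*(-4)*(-16) = 12*(-16) = -192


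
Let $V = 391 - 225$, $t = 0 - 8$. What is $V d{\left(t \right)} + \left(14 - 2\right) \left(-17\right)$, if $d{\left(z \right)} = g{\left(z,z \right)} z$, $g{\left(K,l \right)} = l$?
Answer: $10420$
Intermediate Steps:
$t = -8$
$V = 166$ ($V = 391 - 225 = 166$)
$d{\left(z \right)} = z^{2}$ ($d{\left(z \right)} = z z = z^{2}$)
$V d{\left(t \right)} + \left(14 - 2\right) \left(-17\right) = 166 \left(-8\right)^{2} + \left(14 - 2\right) \left(-17\right) = 166 \cdot 64 + 12 \left(-17\right) = 10624 - 204 = 10420$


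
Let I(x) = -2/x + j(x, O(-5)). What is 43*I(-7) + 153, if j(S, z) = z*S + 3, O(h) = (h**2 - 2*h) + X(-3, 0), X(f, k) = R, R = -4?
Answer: -63257/7 ≈ -9036.7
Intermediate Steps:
X(f, k) = -4
O(h) = -4 + h**2 - 2*h (O(h) = (h**2 - 2*h) - 4 = -4 + h**2 - 2*h)
j(S, z) = 3 + S*z (j(S, z) = S*z + 3 = 3 + S*z)
I(x) = 3 - 2/x + 31*x (I(x) = -2/x + (3 + x*(-4 + (-5)**2 - 2*(-5))) = -2/x + (3 + x*(-4 + 25 + 10)) = -2/x + (3 + x*31) = -2/x + (3 + 31*x) = 3 - 2/x + 31*x)
43*I(-7) + 153 = 43*(3 - 2/(-7) + 31*(-7)) + 153 = 43*(3 - 2*(-1/7) - 217) + 153 = 43*(3 + 2/7 - 217) + 153 = 43*(-1496/7) + 153 = -64328/7 + 153 = -63257/7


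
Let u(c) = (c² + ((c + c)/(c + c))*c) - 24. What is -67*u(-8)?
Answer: -2144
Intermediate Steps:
u(c) = -24 + c + c² (u(c) = (c² + ((2*c)/((2*c)))*c) - 24 = (c² + ((2*c)*(1/(2*c)))*c) - 24 = (c² + 1*c) - 24 = (c² + c) - 24 = (c + c²) - 24 = -24 + c + c²)
-67*u(-8) = -67*(-24 - 8 + (-8)²) = -67*(-24 - 8 + 64) = -67*32 = -2144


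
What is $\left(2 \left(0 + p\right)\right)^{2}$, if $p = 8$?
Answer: $256$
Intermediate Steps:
$\left(2 \left(0 + p\right)\right)^{2} = \left(2 \left(0 + 8\right)\right)^{2} = \left(2 \cdot 8\right)^{2} = 16^{2} = 256$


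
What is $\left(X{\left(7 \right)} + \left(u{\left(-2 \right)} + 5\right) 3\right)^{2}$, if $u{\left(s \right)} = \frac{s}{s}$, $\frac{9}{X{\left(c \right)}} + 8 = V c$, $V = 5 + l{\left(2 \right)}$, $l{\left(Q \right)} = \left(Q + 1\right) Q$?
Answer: $\frac{173889}{529} \approx 328.71$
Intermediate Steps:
$l{\left(Q \right)} = Q \left(1 + Q\right)$ ($l{\left(Q \right)} = \left(1 + Q\right) Q = Q \left(1 + Q\right)$)
$V = 11$ ($V = 5 + 2 \left(1 + 2\right) = 5 + 2 \cdot 3 = 5 + 6 = 11$)
$X{\left(c \right)} = \frac{9}{-8 + 11 c}$
$u{\left(s \right)} = 1$
$\left(X{\left(7 \right)} + \left(u{\left(-2 \right)} + 5\right) 3\right)^{2} = \left(\frac{9}{-8 + 11 \cdot 7} + \left(1 + 5\right) 3\right)^{2} = \left(\frac{9}{-8 + 77} + 6 \cdot 3\right)^{2} = \left(\frac{9}{69} + 18\right)^{2} = \left(9 \cdot \frac{1}{69} + 18\right)^{2} = \left(\frac{3}{23} + 18\right)^{2} = \left(\frac{417}{23}\right)^{2} = \frac{173889}{529}$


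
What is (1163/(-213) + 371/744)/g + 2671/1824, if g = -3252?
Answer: 132902825/90663592 ≈ 1.4659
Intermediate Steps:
(1163/(-213) + 371/744)/g + 2671/1824 = (1163/(-213) + 371/744)/(-3252) + 2671/1824 = (1163*(-1/213) + 371*(1/744))*(-1/3252) + 2671*(1/1824) = (-1163/213 + 371/744)*(-1/3252) + 2671/1824 = -87361/17608*(-1/3252) + 2671/1824 = 87361/57261216 + 2671/1824 = 132902825/90663592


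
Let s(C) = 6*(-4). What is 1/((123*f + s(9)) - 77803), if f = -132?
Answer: -1/94063 ≈ -1.0631e-5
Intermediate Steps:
s(C) = -24
1/((123*f + s(9)) - 77803) = 1/((123*(-132) - 24) - 77803) = 1/((-16236 - 24) - 77803) = 1/(-16260 - 77803) = 1/(-94063) = -1/94063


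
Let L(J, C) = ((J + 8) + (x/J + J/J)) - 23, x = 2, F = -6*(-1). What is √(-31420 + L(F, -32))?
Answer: I*√282849/3 ≈ 177.28*I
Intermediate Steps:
F = 6
L(J, C) = -14 + J + 2/J (L(J, C) = ((J + 8) + (2/J + J/J)) - 23 = ((8 + J) + (2/J + 1)) - 23 = ((8 + J) + (1 + 2/J)) - 23 = (9 + J + 2/J) - 23 = -14 + J + 2/J)
√(-31420 + L(F, -32)) = √(-31420 + (-14 + 6 + 2/6)) = √(-31420 + (-14 + 6 + 2*(⅙))) = √(-31420 + (-14 + 6 + ⅓)) = √(-31420 - 23/3) = √(-94283/3) = I*√282849/3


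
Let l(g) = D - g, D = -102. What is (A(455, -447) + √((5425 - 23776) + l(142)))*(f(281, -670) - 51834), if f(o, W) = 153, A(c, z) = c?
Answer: -23514855 - 51681*I*√18595 ≈ -2.3515e+7 - 7.0474e+6*I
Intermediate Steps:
l(g) = -102 - g
(A(455, -447) + √((5425 - 23776) + l(142)))*(f(281, -670) - 51834) = (455 + √((5425 - 23776) + (-102 - 1*142)))*(153 - 51834) = (455 + √(-18351 + (-102 - 142)))*(-51681) = (455 + √(-18351 - 244))*(-51681) = (455 + √(-18595))*(-51681) = (455 + I*√18595)*(-51681) = -23514855 - 51681*I*√18595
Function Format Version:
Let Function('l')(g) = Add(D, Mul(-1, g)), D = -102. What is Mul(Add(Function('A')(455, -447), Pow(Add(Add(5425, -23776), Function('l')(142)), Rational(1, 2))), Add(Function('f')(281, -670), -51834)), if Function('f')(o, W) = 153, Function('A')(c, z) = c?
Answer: Add(-23514855, Mul(-51681, I, Pow(18595, Rational(1, 2)))) ≈ Add(-2.3515e+7, Mul(-7.0474e+6, I))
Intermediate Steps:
Function('l')(g) = Add(-102, Mul(-1, g))
Mul(Add(Function('A')(455, -447), Pow(Add(Add(5425, -23776), Function('l')(142)), Rational(1, 2))), Add(Function('f')(281, -670), -51834)) = Mul(Add(455, Pow(Add(Add(5425, -23776), Add(-102, Mul(-1, 142))), Rational(1, 2))), Add(153, -51834)) = Mul(Add(455, Pow(Add(-18351, Add(-102, -142)), Rational(1, 2))), -51681) = Mul(Add(455, Pow(Add(-18351, -244), Rational(1, 2))), -51681) = Mul(Add(455, Pow(-18595, Rational(1, 2))), -51681) = Mul(Add(455, Mul(I, Pow(18595, Rational(1, 2)))), -51681) = Add(-23514855, Mul(-51681, I, Pow(18595, Rational(1, 2))))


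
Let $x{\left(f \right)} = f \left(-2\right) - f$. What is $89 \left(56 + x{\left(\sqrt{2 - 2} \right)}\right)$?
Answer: $4984$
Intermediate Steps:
$x{\left(f \right)} = - 3 f$ ($x{\left(f \right)} = - 2 f - f = - 3 f$)
$89 \left(56 + x{\left(\sqrt{2 - 2} \right)}\right) = 89 \left(56 - 3 \sqrt{2 - 2}\right) = 89 \left(56 - 3 \sqrt{0}\right) = 89 \left(56 - 0\right) = 89 \left(56 + 0\right) = 89 \cdot 56 = 4984$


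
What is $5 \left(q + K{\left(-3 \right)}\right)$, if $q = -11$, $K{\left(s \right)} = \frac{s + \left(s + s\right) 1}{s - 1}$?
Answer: $- \frac{175}{4} \approx -43.75$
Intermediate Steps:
$K{\left(s \right)} = \frac{3 s}{-1 + s}$ ($K{\left(s \right)} = \frac{s + 2 s 1}{-1 + s} = \frac{s + 2 s}{-1 + s} = \frac{3 s}{-1 + s}$)
$5 \left(q + K{\left(-3 \right)}\right) = 5 \left(-11 + 3 \left(-3\right) \frac{1}{-1 - 3}\right) = 5 \left(-11 + 3 \left(-3\right) \frac{1}{-4}\right) = 5 \left(-11 + 3 \left(-3\right) \left(- \frac{1}{4}\right)\right) = 5 \left(-11 + \frac{9}{4}\right) = 5 \left(- \frac{35}{4}\right) = - \frac{175}{4}$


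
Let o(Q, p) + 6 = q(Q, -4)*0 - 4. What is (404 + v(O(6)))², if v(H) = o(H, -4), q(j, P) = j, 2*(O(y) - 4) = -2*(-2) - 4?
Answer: 155236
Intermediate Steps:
O(y) = 4 (O(y) = 4 + (-2*(-2) - 4)/2 = 4 + (4 - 4)/2 = 4 + (½)*0 = 4 + 0 = 4)
o(Q, p) = -10 (o(Q, p) = -6 + (Q*0 - 4) = -6 + (0 - 4) = -6 - 4 = -10)
v(H) = -10
(404 + v(O(6)))² = (404 - 10)² = 394² = 155236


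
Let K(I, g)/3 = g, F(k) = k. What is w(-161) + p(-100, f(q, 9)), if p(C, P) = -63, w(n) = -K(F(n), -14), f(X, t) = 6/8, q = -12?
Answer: -21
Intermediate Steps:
f(X, t) = ¾ (f(X, t) = 6*(⅛) = ¾)
K(I, g) = 3*g
w(n) = 42 (w(n) = -3*(-14) = -1*(-42) = 42)
w(-161) + p(-100, f(q, 9)) = 42 - 63 = -21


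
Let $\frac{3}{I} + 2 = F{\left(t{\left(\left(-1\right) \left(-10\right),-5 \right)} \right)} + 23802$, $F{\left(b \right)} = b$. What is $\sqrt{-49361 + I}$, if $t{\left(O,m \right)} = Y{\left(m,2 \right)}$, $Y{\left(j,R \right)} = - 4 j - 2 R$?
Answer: $\frac{i \sqrt{6999412685642}}{11908} \approx 222.17 i$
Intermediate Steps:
$t{\left(O,m \right)} = -4 - 4 m$ ($t{\left(O,m \right)} = - 4 m - 4 = -4 - 4 m$)
$I = \frac{3}{23816}$ ($I = \frac{3}{-2 + \left(\left(-4 - -20\right) + 23802\right)} = \frac{3}{-2 + \left(\left(-4 + 20\right) + 23802\right)} = \frac{3}{-2 + \left(16 + 23802\right)} = \frac{3}{-2 + 23818} = \frac{3}{23816} \approx 0.00012597$)
$\sqrt{-49361 + I} = \sqrt{-49361 + \frac{3}{23816}} = \sqrt{- \frac{1175581573}{23816}} = \frac{i \sqrt{6999412685642}}{11908}$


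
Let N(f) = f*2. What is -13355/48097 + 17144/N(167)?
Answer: 410057199/8032199 ≈ 51.052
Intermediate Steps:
N(f) = 2*f
-13355/48097 + 17144/N(167) = -13355/48097 + 17144/((2*167)) = -13355*1/48097 + 17144/334 = -13355/48097 + 17144*(1/334) = -13355/48097 + 8572/167 = 410057199/8032199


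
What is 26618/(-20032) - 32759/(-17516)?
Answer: 23748425/43860064 ≈ 0.54146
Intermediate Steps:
26618/(-20032) - 32759/(-17516) = 26618*(-1/20032) - 32759*(-1/17516) = -13309/10016 + 32759/17516 = 23748425/43860064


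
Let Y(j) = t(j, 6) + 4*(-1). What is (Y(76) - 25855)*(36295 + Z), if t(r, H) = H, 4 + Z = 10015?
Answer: -1197149018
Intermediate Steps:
Z = 10011 (Z = -4 + 10015 = 10011)
Y(j) = 2 (Y(j) = 6 + 4*(-1) = 6 - 4 = 2)
(Y(76) - 25855)*(36295 + Z) = (2 - 25855)*(36295 + 10011) = -25853*46306 = -1197149018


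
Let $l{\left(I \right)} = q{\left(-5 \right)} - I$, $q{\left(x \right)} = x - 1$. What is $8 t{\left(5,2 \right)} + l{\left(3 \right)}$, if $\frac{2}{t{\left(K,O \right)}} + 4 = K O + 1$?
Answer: $- \frac{47}{7} \approx -6.7143$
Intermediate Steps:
$q{\left(x \right)} = -1 + x$
$l{\left(I \right)} = -6 - I$ ($l{\left(I \right)} = \left(-1 - 5\right) - I = -6 - I$)
$t{\left(K,O \right)} = \frac{2}{-3 + K O}$ ($t{\left(K,O \right)} = \frac{2}{-4 + \left(K O + 1\right)} = \frac{2}{-4 + \left(1 + K O\right)} = \frac{2}{-3 + K O}$)
$8 t{\left(5,2 \right)} + l{\left(3 \right)} = 8 \frac{2}{-3 + 5 \cdot 2} - 9 = 8 \frac{2}{-3 + 10} - 9 = 8 \cdot \frac{2}{7} - 9 = \frac{16}{7} - 9 = - \frac{47}{7}$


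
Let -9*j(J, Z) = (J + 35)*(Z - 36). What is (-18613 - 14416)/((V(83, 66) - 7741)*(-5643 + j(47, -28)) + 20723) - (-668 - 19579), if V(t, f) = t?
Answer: 7064667352482/348924169 ≈ 20247.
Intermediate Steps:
j(J, Z) = -(-36 + Z)*(35 + J)/9 (j(J, Z) = -(J + 35)*(Z - 36)/9 = -(35 + J)*(-36 + Z)/9 = -(-36 + Z)*(35 + J)/9)
(-18613 - 14416)/((V(83, 66) - 7741)*(-5643 + j(47, -28)) + 20723) - (-668 - 19579) = (-18613 - 14416)/((83 - 7741)*(-5643 + (140 + 4*47 - 35/9*(-28) - ⅑*47*(-28))) + 20723) - (-668 - 19579) = -33029/(-7658*(-5643 + (140 + 188 + 980/9 + 1316/9)) + 20723) - 1*(-20247) = -33029/(-7658*(-5643 + 5248/9) + 20723) + 20247 = -33029/(-7658*(-45539/9) + 20723) + 20247 = -33029/(348737662/9 + 20723) + 20247 = -33029/348924169/9 + 20247 = -33029*9/348924169 + 20247 = -297261/348924169 + 20247 = 7064667352482/348924169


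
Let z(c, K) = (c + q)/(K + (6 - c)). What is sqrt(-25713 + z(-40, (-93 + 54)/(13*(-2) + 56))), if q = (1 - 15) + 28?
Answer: I*sqrt(5137805037)/447 ≈ 160.35*I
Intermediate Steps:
q = 14 (q = -14 + 28 = 14)
z(c, K) = (14 + c)/(6 + K - c) (z(c, K) = (c + 14)/(K + (6 - c)) = (14 + c)/(6 + K - c))
sqrt(-25713 + z(-40, (-93 + 54)/(13*(-2) + 56))) = sqrt(-25713 + (14 - 40)/(6 + (-93 + 54)/(13*(-2) + 56) - 1*(-40))) = sqrt(-25713 - 26/(6 - 39/(-26 + 56) + 40)) = sqrt(-25713 - 26/(6 - 39/30 + 40)) = sqrt(-25713 - 26/(6 - 39*1/30 + 40)) = sqrt(-25713 - 26/(6 - 13/10 + 40)) = sqrt(-25713 - 26/(447/10)) = sqrt(-25713 + (10/447)*(-26)) = sqrt(-25713 - 260/447) = sqrt(-11493971/447) = I*sqrt(5137805037)/447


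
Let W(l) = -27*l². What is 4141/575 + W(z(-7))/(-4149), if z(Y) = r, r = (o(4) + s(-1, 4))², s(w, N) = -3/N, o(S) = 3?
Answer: 500021981/67859200 ≈ 7.3685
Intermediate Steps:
r = 81/16 (r = (3 - 3/4)² = (3 - 3*¼)² = (3 - ¾)² = (9/4)² = 81/16 ≈ 5.0625)
z(Y) = 81/16
4141/575 + W(z(-7))/(-4149) = 4141/575 - 27*(81/16)²/(-4149) = 4141*(1/575) - 27*6561/256*(-1/4149) = 4141/575 - 177147/256*(-1/4149) = 4141/575 + 19683/118016 = 500021981/67859200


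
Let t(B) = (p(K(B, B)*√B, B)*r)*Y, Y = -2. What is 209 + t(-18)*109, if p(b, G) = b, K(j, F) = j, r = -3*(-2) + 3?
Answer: 209 + 105948*I*√2 ≈ 209.0 + 1.4983e+5*I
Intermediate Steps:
r = 9 (r = 6 + 3 = 9)
t(B) = -18*B^(3/2) (t(B) = ((B*√B)*9)*(-2) = (B^(3/2)*9)*(-2) = (9*B^(3/2))*(-2) = -18*B^(3/2))
209 + t(-18)*109 = 209 - (-972)*I*√2*109 = 209 + (972*I*√2)*109 = 209 + 105948*I*√2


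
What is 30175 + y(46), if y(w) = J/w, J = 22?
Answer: 694036/23 ≈ 30175.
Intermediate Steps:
y(w) = 22/w
30175 + y(46) = 30175 + 22/46 = 30175 + 22*(1/46) = 30175 + 11/23 = 694036/23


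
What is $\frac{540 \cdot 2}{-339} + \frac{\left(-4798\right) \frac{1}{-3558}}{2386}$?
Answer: $- \frac{1527818753}{479650422} \approx -3.1853$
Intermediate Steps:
$\frac{540 \cdot 2}{-339} + \frac{\left(-4798\right) \frac{1}{-3558}}{2386} = 1080 \left(- \frac{1}{339}\right) + \left(-4798\right) \left(- \frac{1}{3558}\right) \frac{1}{2386} = - \frac{360}{113} + \frac{2399}{1779} \cdot \frac{1}{2386} = - \frac{360}{113} + \frac{2399}{4244694} = - \frac{1527818753}{479650422}$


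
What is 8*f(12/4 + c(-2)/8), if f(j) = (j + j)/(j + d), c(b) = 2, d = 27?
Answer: 208/121 ≈ 1.7190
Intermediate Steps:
f(j) = 2*j/(27 + j) (f(j) = (j + j)/(j + 27) = (2*j)/(27 + j) = 2*j/(27 + j))
8*f(12/4 + c(-2)/8) = 8*(2*(12/4 + 2/8)/(27 + (12/4 + 2/8))) = 8*(2*(12*(1/4) + 2*(1/8))/(27 + (12*(1/4) + 2*(1/8)))) = 8*(2*(3 + 1/4)/(27 + (3 + 1/4))) = 8*(2*(13/4)/(27 + 13/4)) = 8*(2*(13/4)/(121/4)) = 8*(2*(13/4)*(4/121)) = 8*(26/121) = 208/121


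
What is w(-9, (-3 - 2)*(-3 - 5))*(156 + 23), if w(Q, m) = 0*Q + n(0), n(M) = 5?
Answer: 895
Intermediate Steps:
w(Q, m) = 5 (w(Q, m) = 0*Q + 5 = 0 + 5 = 5)
w(-9, (-3 - 2)*(-3 - 5))*(156 + 23) = 5*(156 + 23) = 5*179 = 895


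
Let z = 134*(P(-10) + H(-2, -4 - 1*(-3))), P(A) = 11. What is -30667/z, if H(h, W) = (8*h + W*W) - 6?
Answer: 30667/1340 ≈ 22.886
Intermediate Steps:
H(h, W) = -6 + W² + 8*h (H(h, W) = (8*h + W²) - 6 = (W² + 8*h) - 6 = -6 + W² + 8*h)
z = -1340 (z = 134*(11 + (-6 + (-4 - 1*(-3))² + 8*(-2))) = 134*(11 + (-6 + (-4 + 3)² - 16)) = 134*(11 + (-6 + (-1)² - 16)) = 134*(11 + (-6 + 1 - 16)) = 134*(11 - 21) = 134*(-10) = -1340)
-30667/z = -30667/(-1340) = -30667*(-1/1340) = 30667/1340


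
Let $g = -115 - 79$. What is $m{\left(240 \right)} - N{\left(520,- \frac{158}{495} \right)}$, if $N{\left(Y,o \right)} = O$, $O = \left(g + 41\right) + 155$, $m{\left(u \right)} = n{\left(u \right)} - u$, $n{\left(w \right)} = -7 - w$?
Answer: $-489$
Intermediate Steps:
$m{\left(u \right)} = -7 - 2 u$ ($m{\left(u \right)} = \left(-7 - u\right) - u = -7 - 2 u$)
$g = -194$
$O = 2$ ($O = \left(-194 + 41\right) + 155 = -153 + 155 = 2$)
$N{\left(Y,o \right)} = 2$
$m{\left(240 \right)} - N{\left(520,- \frac{158}{495} \right)} = \left(-7 - 480\right) - 2 = -487 - 2 = -489$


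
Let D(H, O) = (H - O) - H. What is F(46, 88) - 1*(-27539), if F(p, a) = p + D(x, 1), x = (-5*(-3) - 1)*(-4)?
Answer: 27584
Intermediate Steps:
x = -56 (x = (15 - 1)*(-4) = 14*(-4) = -56)
D(H, O) = -O
F(p, a) = -1 + p (F(p, a) = p - 1*1 = p - 1 = -1 + p)
F(46, 88) - 1*(-27539) = (-1 + 46) - 1*(-27539) = 45 + 27539 = 27584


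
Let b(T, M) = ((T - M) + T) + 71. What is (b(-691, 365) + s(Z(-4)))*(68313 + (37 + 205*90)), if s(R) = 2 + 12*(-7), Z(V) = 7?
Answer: -152594400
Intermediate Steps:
s(R) = -82 (s(R) = 2 - 84 = -82)
b(T, M) = 71 - M + 2*T (b(T, M) = (-M + 2*T) + 71 = 71 - M + 2*T)
(b(-691, 365) + s(Z(-4)))*(68313 + (37 + 205*90)) = ((71 - 1*365 + 2*(-691)) - 82)*(68313 + (37 + 205*90)) = ((71 - 365 - 1382) - 82)*(68313 + (37 + 18450)) = (-1676 - 82)*(68313 + 18487) = -1758*86800 = -152594400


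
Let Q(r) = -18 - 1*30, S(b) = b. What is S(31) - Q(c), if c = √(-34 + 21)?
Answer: 79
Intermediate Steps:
c = I*√13 (c = √(-13) = I*√13 ≈ 3.6056*I)
Q(r) = -48 (Q(r) = -18 - 30 = -48)
S(31) - Q(c) = 31 - 1*(-48) = 31 + 48 = 79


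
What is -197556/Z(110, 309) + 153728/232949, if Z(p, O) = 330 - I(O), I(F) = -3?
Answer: -15323093740/25857339 ≈ -592.60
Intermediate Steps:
Z(p, O) = 333 (Z(p, O) = 330 - 1*(-3) = 330 + 3 = 333)
-197556/Z(110, 309) + 153728/232949 = -197556/333 + 153728/232949 = -197556*1/333 + 153728*(1/232949) = -65852/111 + 153728/232949 = -15323093740/25857339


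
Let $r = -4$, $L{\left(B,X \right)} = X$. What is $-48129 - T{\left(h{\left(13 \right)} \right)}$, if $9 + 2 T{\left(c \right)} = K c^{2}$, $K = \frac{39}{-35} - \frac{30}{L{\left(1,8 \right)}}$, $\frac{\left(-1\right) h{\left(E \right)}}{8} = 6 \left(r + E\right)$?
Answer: $\frac{28404021}{70} \approx 4.0577 \cdot 10^{5}$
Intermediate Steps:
$h{\left(E \right)} = 192 - 48 E$ ($h{\left(E \right)} = - 8 \cdot 6 \left(-4 + E\right) = - 8 \left(-24 + 6 E\right) = 192 - 48 E$)
$K = - \frac{681}{140}$ ($K = \frac{39}{-35} - \frac{30}{8} = 39 \left(- \frac{1}{35}\right) - \frac{15}{4} = - \frac{39}{35} - \frac{15}{4} = - \frac{681}{140} \approx -4.8643$)
$T{\left(c \right)} = - \frac{9}{2} - \frac{681 c^{2}}{280}$ ($T{\left(c \right)} = - \frac{9}{2} + \frac{\left(- \frac{681}{140}\right) c^{2}}{2} = - \frac{9}{2} - \frac{681 c^{2}}{280}$)
$-48129 - T{\left(h{\left(13 \right)} \right)} = -48129 - \left(- \frac{9}{2} - \frac{681 \left(192 - 624\right)^{2}}{280}\right) = -48129 - \left(- \frac{9}{2} - \frac{681 \left(-432\right)^{2}}{280}\right) = -48129 - \left(- \frac{9}{2} - \frac{15886368}{35}\right) = -48129 - - \frac{31773051}{70} = -48129 + \frac{31773051}{70} = \frac{28404021}{70}$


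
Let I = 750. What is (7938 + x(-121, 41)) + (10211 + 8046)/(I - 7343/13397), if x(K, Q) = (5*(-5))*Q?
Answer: 69653922620/10040407 ≈ 6937.4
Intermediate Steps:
x(K, Q) = -25*Q
(7938 + x(-121, 41)) + (10211 + 8046)/(I - 7343/13397) = (7938 - 25*41) + (10211 + 8046)/(750 - 7343/13397) = (7938 - 1025) + 18257/(750 - 7343*1/13397) = 6913 + 18257/(750 - 7343/13397) = 6913 + 18257/(10040407/13397) = 6913 + 18257*(13397/10040407) = 6913 + 244589029/10040407 = 69653922620/10040407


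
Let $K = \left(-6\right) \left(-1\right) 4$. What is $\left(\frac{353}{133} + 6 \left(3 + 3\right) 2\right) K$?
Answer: $\frac{238296}{133} \approx 1791.7$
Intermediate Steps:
$K = 24$ ($K = 6 \cdot 4 = 24$)
$\left(\frac{353}{133} + 6 \left(3 + 3\right) 2\right) K = \left(\frac{353}{133} + 6 \left(3 + 3\right) 2\right) 24 = \left(353 \cdot \frac{1}{133} + 6 \cdot 6 \cdot 2\right) 24 = \left(\frac{353}{133} + 6 \cdot 12\right) 24 = \left(\frac{353}{133} + 72\right) 24 = \frac{9929}{133} \cdot 24 = \frac{238296}{133}$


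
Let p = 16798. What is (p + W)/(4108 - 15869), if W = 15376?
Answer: -32174/11761 ≈ -2.7357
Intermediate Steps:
(p + W)/(4108 - 15869) = (16798 + 15376)/(4108 - 15869) = 32174/(-11761) = 32174*(-1/11761) = -32174/11761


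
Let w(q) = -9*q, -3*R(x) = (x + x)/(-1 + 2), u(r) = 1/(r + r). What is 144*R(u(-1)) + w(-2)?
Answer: 66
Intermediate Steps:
u(r) = 1/(2*r)
R(x) = -2*x/3 (R(x) = -(x + x)/(3*(-1 + 2)) = -2*x/(3*1) = -2*x/3)
144*R(u(-1)) + w(-2) = 144*(-1/(3*(-1))) - 9*(-2) = 144*(-(-1)/3) + 18 = 144*(-⅔*(-½)) + 18 = 144*(⅓) + 18 = 48 + 18 = 66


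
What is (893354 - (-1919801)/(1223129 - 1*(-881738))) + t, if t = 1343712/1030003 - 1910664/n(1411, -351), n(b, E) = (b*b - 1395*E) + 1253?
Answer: 1602272168086699778192165/1793543850720643073 ≈ 8.9336e+5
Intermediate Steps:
n(b, E) = 1253 + b**2 - 1395*E (n(b, E) = (b**2 - 1395*E) + 1253 = 1253 + b**2 - 1395*E)
t = 455620106712/852093671819 (t = 1343712/1030003 - 1910664/(1253 + 1411**2 - 1395*(-351)) = 1343712*(1/1030003) - 1910664/(1253 + 1990921 + 489645) = 1343712/1030003 - 1910664/2481819 = 1343712/1030003 - 1910664*1/2481819 = 1343712/1030003 - 636888/827273 = 455620106712/852093671819 ≈ 0.53471)
(893354 - (-1919801)/(1223129 - 1*(-881738))) + t = (893354 - (-1919801)/(1223129 - 1*(-881738))) + 455620106712/852093671819 = (893354 - (-1919801)/(1223129 + 881738)) + 455620106712/852093671819 = (893354 - (-1919801)/2104867) + 455620106712/852093671819 = (893354 - 1*(-1919801/2104867)) + 455620106712/852093671819 = (893354 + 1919801/2104867) + 455620106712/852093671819 = 1880393273719/2104867 + 455620106712/852093671819 = 1602272168086699778192165/1793543850720643073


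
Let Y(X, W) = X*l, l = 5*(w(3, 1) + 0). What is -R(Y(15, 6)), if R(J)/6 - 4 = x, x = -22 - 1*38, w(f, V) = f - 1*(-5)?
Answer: 336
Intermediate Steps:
w(f, V) = 5 + f (w(f, V) = f + 5 = 5 + f)
l = 40 (l = 5*((5 + 3) + 0) = 5*(8 + 0) = 5*8 = 40)
x = -60 (x = -22 - 38 = -60)
Y(X, W) = 40*X (Y(X, W) = X*40 = 40*X)
R(J) = -336 (R(J) = 24 + 6*(-60) = 24 - 360 = -336)
-R(Y(15, 6)) = -1*(-336) = 336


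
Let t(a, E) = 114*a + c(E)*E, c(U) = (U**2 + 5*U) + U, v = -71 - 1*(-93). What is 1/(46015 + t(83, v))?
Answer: 1/69029 ≈ 1.4487e-5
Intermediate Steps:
v = 22 (v = -71 + 93 = 22)
c(U) = U**2 + 6*U
t(a, E) = 114*a + E**2*(6 + E) (t(a, E) = 114*a + (E*(6 + E))*E = 114*a + E**2*(6 + E))
1/(46015 + t(83, v)) = 1/(46015 + (114*83 + 22**2*(6 + 22))) = 1/(46015 + (9462 + 484*28)) = 1/(46015 + (9462 + 13552)) = 1/(46015 + 23014) = 1/69029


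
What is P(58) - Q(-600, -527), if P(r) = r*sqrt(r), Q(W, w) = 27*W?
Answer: 16200 + 58*sqrt(58) ≈ 16642.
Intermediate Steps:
P(r) = r**(3/2)
P(58) - Q(-600, -527) = 58**(3/2) - 27*(-600) = 58*sqrt(58) - 1*(-16200) = 58*sqrt(58) + 16200 = 16200 + 58*sqrt(58)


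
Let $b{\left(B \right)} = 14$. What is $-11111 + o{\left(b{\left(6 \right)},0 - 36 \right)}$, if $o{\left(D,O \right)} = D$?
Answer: $-11097$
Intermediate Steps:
$-11111 + o{\left(b{\left(6 \right)},0 - 36 \right)} = -11111 + 14 = -11097$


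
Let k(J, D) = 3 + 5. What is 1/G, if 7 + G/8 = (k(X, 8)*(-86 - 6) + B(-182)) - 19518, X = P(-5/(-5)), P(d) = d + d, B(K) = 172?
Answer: -1/160712 ≈ -6.2223e-6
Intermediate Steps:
P(d) = 2*d
X = 2 (X = 2*(-5/(-5)) = 2*(-5*(-1/5)) = 2*1 = 2)
k(J, D) = 8
G = -160712 (G = -56 + 8*((8*(-86 - 6) + 172) - 19518) = -56 + 8*((8*(-92) + 172) - 19518) = -56 + 8*((-736 + 172) - 19518) = -56 + 8*(-564 - 19518) = -56 + 8*(-20082) = -56 - 160656 = -160712)
1/G = 1/(-160712) = -1/160712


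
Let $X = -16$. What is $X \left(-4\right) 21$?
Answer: $1344$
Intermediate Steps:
$X \left(-4\right) 21 = \left(-16\right) \left(-4\right) 21 = 64 \cdot 21 = 1344$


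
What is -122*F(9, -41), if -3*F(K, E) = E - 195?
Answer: -28792/3 ≈ -9597.3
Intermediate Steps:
F(K, E) = 65 - E/3 (F(K, E) = -(E - 195)/3 = -(-195 + E)/3 = 65 - E/3)
-122*F(9, -41) = -122*(65 - ⅓*(-41)) = -122*(65 + 41/3) = -122*236/3 = -28792/3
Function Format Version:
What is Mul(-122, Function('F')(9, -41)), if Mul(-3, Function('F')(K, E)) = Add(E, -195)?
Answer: Rational(-28792, 3) ≈ -9597.3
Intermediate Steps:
Function('F')(K, E) = Add(65, Mul(Rational(-1, 3), E)) (Function('F')(K, E) = Mul(Rational(-1, 3), Add(E, -195)) = Mul(Rational(-1, 3), Add(-195, E)) = Add(65, Mul(Rational(-1, 3), E)))
Mul(-122, Function('F')(9, -41)) = Mul(-122, Add(65, Mul(Rational(-1, 3), -41))) = Mul(-122, Add(65, Rational(41, 3))) = Mul(-122, Rational(236, 3)) = Rational(-28792, 3)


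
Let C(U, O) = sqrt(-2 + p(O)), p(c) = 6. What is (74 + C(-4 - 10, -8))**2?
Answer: 5776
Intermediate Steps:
C(U, O) = 2 (C(U, O) = sqrt(-2 + 6) = sqrt(4) = 2)
(74 + C(-4 - 10, -8))**2 = (74 + 2)**2 = 76**2 = 5776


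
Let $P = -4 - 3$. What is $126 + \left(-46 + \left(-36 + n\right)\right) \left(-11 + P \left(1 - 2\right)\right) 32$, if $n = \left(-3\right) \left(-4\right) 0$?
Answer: $10622$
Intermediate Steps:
$P = -7$ ($P = -4 - 3 = -7$)
$n = 0$ ($n = 12 \cdot 0 = 0$)
$126 + \left(-46 + \left(-36 + n\right)\right) \left(-11 + P \left(1 - 2\right)\right) 32 = 126 + \left(-46 + \left(-36 + 0\right)\right) \left(-11 - 7 \left(1 - 2\right)\right) 32 = 126 + \left(-46 - 36\right) \left(-11 - -7\right) 32 = 126 + - 82 \left(-11 + 7\right) 32 = 126 + \left(-82\right) \left(-4\right) 32 = 126 + 328 \cdot 32 = 126 + 10496 = 10622$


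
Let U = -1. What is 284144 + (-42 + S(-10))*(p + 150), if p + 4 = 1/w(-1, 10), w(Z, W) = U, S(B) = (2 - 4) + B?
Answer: 276314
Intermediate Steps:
S(B) = -2 + B
w(Z, W) = -1
p = -5 (p = -4 + 1/(-1) = -4 - 1 = -5)
284144 + (-42 + S(-10))*(p + 150) = 284144 + (-42 + (-2 - 10))*(-5 + 150) = 284144 + (-42 - 12)*145 = 284144 - 54*145 = 284144 - 7830 = 276314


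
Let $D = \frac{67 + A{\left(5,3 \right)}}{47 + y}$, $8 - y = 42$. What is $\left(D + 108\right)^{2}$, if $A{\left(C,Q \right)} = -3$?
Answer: $\frac{2155024}{169} \approx 12752.0$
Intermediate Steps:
$y = -34$ ($y = 8 - 42 = -34$)
$D = \frac{64}{13}$ ($D = \frac{67 - 3}{47 - 34} = \frac{64}{13} \approx 4.9231$)
$\left(D + 108\right)^{2} = \left(\frac{64}{13} + 108\right)^{2} = \left(\frac{1468}{13}\right)^{2} = \frac{2155024}{169}$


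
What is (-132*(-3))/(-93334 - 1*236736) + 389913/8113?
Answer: 64347685581/1338928955 ≈ 48.059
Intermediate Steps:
(-132*(-3))/(-93334 - 1*236736) + 389913/8113 = 396/(-93334 - 236736) + 389913*(1/8113) = 396/(-330070) + 389913/8113 = 396*(-1/330070) + 389913/8113 = -198/165035 + 389913/8113 = 64347685581/1338928955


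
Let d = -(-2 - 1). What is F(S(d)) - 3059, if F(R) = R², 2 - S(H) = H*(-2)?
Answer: -2995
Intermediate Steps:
d = 3 (d = -1*(-3) = 3)
S(H) = 2 + 2*H (S(H) = 2 - H*(-2) = 2 - (-2)*H = 2 + 2*H)
F(S(d)) - 3059 = (2 + 2*3)² - 3059 = (2 + 6)² - 3059 = 8² - 3059 = 64 - 3059 = -2995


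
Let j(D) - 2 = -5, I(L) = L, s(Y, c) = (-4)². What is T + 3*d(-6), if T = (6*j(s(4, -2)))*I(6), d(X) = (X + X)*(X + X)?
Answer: 324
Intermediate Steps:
s(Y, c) = 16
d(X) = 4*X² (d(X) = (2*X)*(2*X) = 4*X²)
j(D) = -3 (j(D) = 2 - 5 = -3)
T = -108 (T = (6*(-3))*6 = -18*6 = -108)
T + 3*d(-6) = -108 + 3*(4*(-6)²) = -108 + 3*(4*36) = -108 + 3*144 = -108 + 432 = 324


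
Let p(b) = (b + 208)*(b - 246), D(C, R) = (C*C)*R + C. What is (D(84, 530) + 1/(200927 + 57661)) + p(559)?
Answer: 1029137572981/258588 ≈ 3.9798e+6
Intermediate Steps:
D(C, R) = C + R*C² (D(C, R) = C²*R + C = R*C² + C = C + R*C²)
p(b) = (-246 + b)*(208 + b) (p(b) = (208 + b)*(-246 + b) = (-246 + b)*(208 + b))
(D(84, 530) + 1/(200927 + 57661)) + p(559) = (84*(1 + 84*530) + 1/(200927 + 57661)) + (-51168 + 559² - 38*559) = (84*(1 + 44520) + 1/258588) + (-51168 + 312481 - 21242) = (84*44521 + 1/258588) + 240071 = (3739764 + 1/258588) + 240071 = 967058093233/258588 + 240071 = 1029137572981/258588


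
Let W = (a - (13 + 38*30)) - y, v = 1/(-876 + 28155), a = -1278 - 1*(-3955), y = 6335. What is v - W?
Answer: 131239270/27279 ≈ 4811.0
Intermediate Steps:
a = 2677 (a = -1278 + 3955 = 2677)
v = 1/27279 ≈ 3.6658e-5
W = -4811 (W = (2677 - (13 + 38*30)) - 1*6335 = (2677 - (13 + 1140)) - 6335 = (2677 - 1*1153) - 6335 = (2677 - 1153) - 6335 = 1524 - 6335 = -4811)
v - W = 1/27279 - 1*(-4811) = 1/27279 + 4811 = 131239270/27279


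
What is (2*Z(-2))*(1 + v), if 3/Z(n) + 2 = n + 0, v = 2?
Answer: -9/2 ≈ -4.5000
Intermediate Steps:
Z(n) = 3/(-2 + n) (Z(n) = 3/(-2 + (n + 0)) = 3/(-2 + n))
(2*Z(-2))*(1 + v) = (2*(3/(-2 - 2)))*(1 + 2) = (2*(3/(-4)))*3 = (2*(3*(-1/4)))*3 = (2*(-3/4))*3 = -3/2*3 = -9/2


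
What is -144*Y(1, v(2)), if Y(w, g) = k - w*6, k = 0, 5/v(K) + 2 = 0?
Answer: 864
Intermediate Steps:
v(K) = -5/2 (v(K) = 5/(-2 + 0) = 5/(-2) = 5*(-1/2) = -5/2)
Y(w, g) = -6*w (Y(w, g) = 0 - w*6 = 0 - 6*w = -6*w)
-144*Y(1, v(2)) = -(-864) = -144*(-6) = 864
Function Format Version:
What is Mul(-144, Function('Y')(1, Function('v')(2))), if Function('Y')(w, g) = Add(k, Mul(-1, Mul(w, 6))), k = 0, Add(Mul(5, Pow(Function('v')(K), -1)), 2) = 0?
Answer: 864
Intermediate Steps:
Function('v')(K) = Rational(-5, 2) (Function('v')(K) = Mul(5, Pow(Add(-2, 0), -1)) = Mul(5, Pow(-2, -1)) = Mul(5, Rational(-1, 2)) = Rational(-5, 2))
Function('Y')(w, g) = Mul(-6, w) (Function('Y')(w, g) = Add(0, Mul(-1, Mul(w, 6))) = Add(0, Mul(-1, Mul(6, w))) = Add(0, Mul(-6, w)) = Mul(-6, w))
Mul(-144, Function('Y')(1, Function('v')(2))) = Mul(-144, Mul(-6, 1)) = Mul(-144, -6) = 864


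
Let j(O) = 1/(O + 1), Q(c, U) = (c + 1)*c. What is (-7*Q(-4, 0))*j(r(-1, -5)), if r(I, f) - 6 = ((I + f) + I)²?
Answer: -3/2 ≈ -1.5000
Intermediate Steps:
r(I, f) = 6 + (f + 2*I)² (r(I, f) = 6 + ((I + f) + I)² = 6 + (f + 2*I)²)
Q(c, U) = c*(1 + c) (Q(c, U) = (1 + c)*c = c*(1 + c))
j(O) = 1/(1 + O)
(-7*Q(-4, 0))*j(r(-1, -5)) = (-(-28)*(1 - 4))/(1 + (6 + (-5 + 2*(-1))²)) = (-(-28)*(-3))/(1 + (6 + (-5 - 2)²)) = (-7*12)/(1 + (6 + (-7)²)) = -84/(1 + (6 + 49)) = -84/(1 + 55) = -84/56 = -84*1/56 = -3/2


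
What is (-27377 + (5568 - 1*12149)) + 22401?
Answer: -11557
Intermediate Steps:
(-27377 + (5568 - 1*12149)) + 22401 = (-27377 + (5568 - 12149)) + 22401 = (-27377 - 6581) + 22401 = -33958 + 22401 = -11557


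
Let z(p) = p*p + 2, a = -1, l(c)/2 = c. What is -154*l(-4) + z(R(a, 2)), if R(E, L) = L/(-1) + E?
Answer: 1243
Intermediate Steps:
l(c) = 2*c
R(E, L) = E - L (R(E, L) = -L + E = E - L)
z(p) = 2 + p² (z(p) = p² + 2 = 2 + p²)
-154*l(-4) + z(R(a, 2)) = -308*(-4) + (2 + (-1 - 1*2)²) = -154*(-8) + (2 + (-1 - 2)²) = 1232 + (2 + (-3)²) = 1232 + (2 + 9) = 1232 + 11 = 1243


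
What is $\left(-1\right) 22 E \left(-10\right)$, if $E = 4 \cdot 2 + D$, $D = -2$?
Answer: $1320$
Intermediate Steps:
$E = 6$ ($E = 4 \cdot 2 - 2 = 8 - 2 = 6$)
$\left(-1\right) 22 E \left(-10\right) = \left(-1\right) 22 \cdot 6 \left(-10\right) = \left(-22\right) 6 \left(-10\right) = \left(-132\right) \left(-10\right) = 1320$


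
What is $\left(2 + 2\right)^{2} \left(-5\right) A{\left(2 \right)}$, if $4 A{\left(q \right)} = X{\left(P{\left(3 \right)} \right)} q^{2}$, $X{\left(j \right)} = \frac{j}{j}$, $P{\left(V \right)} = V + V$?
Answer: $-80$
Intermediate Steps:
$P{\left(V \right)} = 2 V$
$X{\left(j \right)} = 1$
$A{\left(q \right)} = \frac{q^{2}}{4}$ ($A{\left(q \right)} = \frac{1 q^{2}}{4} = \frac{q^{2}}{4}$)
$\left(2 + 2\right)^{2} \left(-5\right) A{\left(2 \right)} = \left(2 + 2\right)^{2} \left(-5\right) \frac{2^{2}}{4} = 4^{2} \left(-5\right) \frac{1}{4} \cdot 4 = 16 \left(-5\right) 1 = \left(-80\right) 1 = -80$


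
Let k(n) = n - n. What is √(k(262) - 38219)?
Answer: I*√38219 ≈ 195.5*I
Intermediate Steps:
k(n) = 0
√(k(262) - 38219) = √(0 - 38219) = √(-38219) = I*√38219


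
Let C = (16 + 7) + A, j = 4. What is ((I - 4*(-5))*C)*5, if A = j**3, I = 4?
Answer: 10440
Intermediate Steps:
A = 64 (A = 4**3 = 64)
C = 87 (C = (16 + 7) + 64 = 23 + 64 = 87)
((I - 4*(-5))*C)*5 = ((4 - 4*(-5))*87)*5 = ((4 + 20)*87)*5 = (24*87)*5 = 2088*5 = 10440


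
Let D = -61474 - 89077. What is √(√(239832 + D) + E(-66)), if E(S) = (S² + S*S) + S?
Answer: √(8646 + √89281) ≈ 94.577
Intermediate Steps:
E(S) = S + 2*S² (E(S) = (S² + S²) + S = 2*S² + S = S + 2*S²)
D = -150551
√(√(239832 + D) + E(-66)) = √(√(239832 - 150551) - 66*(1 + 2*(-66))) = √(√89281 - 66*(1 - 132)) = √(√89281 - 66*(-131)) = √(√89281 + 8646) = √(8646 + √89281)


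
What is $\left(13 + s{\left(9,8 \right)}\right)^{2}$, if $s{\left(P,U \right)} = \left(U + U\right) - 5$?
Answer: $576$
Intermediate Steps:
$s{\left(P,U \right)} = -5 + 2 U$ ($s{\left(P,U \right)} = 2 U - 5 = -5 + 2 U$)
$\left(13 + s{\left(9,8 \right)}\right)^{2} = \left(13 + \left(-5 + 2 \cdot 8\right)\right)^{2} = \left(13 + \left(-5 + 16\right)\right)^{2} = \left(13 + 11\right)^{2} = 24^{2} = 576$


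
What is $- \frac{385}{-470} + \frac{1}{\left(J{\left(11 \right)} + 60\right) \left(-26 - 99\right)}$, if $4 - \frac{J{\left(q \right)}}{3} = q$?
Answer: $\frac{375281}{458250} \approx 0.81894$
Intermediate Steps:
$J{\left(q \right)} = 12 - 3 q$
$- \frac{385}{-470} + \frac{1}{\left(J{\left(11 \right)} + 60\right) \left(-26 - 99\right)} = - \frac{385}{-470} + \frac{1}{\left(\left(12 - 33\right) + 60\right) \left(-26 - 99\right)} = \left(-385\right) \left(- \frac{1}{470}\right) + \frac{1}{\left(\left(12 - 33\right) + 60\right) \left(-26 - 99\right)} = \frac{77}{94} + \frac{1}{\left(-21 + 60\right) \left(-125\right)} = \frac{77}{94} + \frac{1}{39} \left(- \frac{1}{125}\right) = \frac{77}{94} - \frac{1}{4875} = \frac{375281}{458250}$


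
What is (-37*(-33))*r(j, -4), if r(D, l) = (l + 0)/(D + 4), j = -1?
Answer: -1628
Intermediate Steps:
r(D, l) = l/(4 + D)
(-37*(-33))*r(j, -4) = (-37*(-33))*(-4/(4 - 1)) = 1221*(-4/3) = -1628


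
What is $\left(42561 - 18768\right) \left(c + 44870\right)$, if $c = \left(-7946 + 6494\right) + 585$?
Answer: $1046963379$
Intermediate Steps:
$c = -867$ ($c = -1452 + 585 = -867$)
$\left(42561 - 18768\right) \left(c + 44870\right) = \left(42561 - 18768\right) \left(-867 + 44870\right) = 23793 \cdot 44003 = 1046963379$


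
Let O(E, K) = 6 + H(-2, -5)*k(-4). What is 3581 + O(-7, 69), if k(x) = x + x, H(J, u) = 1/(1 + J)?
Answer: 3595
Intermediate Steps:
k(x) = 2*x
O(E, K) = 14 (O(E, K) = 6 + (2*(-4))/(1 - 2) = 6 - 8/(-1) = 6 - 1*(-8) = 6 + 8 = 14)
3581 + O(-7, 69) = 3581 + 14 = 3595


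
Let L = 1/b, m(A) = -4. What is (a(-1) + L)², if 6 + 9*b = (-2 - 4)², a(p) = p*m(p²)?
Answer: 1849/100 ≈ 18.490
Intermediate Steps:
a(p) = -4*p (a(p) = p*(-4) = -4*p)
b = 10/3 (b = -⅔ + (-2 - 4)²/9 = -⅔ + (⅑)*(-6)² = -⅔ + (⅑)*36 = -⅔ + 4 = 10/3 ≈ 3.3333)
L = 3/10 (L = 1/(10/3) = 3/10 ≈ 0.30000)
(a(-1) + L)² = (-4*(-1) + 3/10)² = (4 + 3/10)² = (43/10)² = 1849/100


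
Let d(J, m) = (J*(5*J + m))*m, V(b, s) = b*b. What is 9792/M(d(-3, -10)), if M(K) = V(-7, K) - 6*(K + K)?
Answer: 9792/9049 ≈ 1.0821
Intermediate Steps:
V(b, s) = b²
d(J, m) = J*m*(m + 5*J) (d(J, m) = (J*(m + 5*J))*m = J*m*(m + 5*J))
M(K) = 49 - 12*K (M(K) = (-7)² - 6*(K + K) = 49 - 6*2*K = 49 - 12*K)
9792/M(d(-3, -10)) = 9792/(49 - (-36)*(-10)*(-10 + 5*(-3))) = 9792/(49 - (-36)*(-10)*(-10 - 15)) = 9792/(49 - (-36)*(-10)*(-25)) = 9792/(49 - 12*(-750)) = 9792/(49 + 9000) = 9792/9049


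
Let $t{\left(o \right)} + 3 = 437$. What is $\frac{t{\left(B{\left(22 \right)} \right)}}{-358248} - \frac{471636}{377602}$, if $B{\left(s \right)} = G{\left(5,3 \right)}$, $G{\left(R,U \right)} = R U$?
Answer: $- \frac{42281633249}{33818790324} \approx -1.2502$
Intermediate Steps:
$B{\left(s \right)} = 15$ ($B{\left(s \right)} = 5 \cdot 3 = 15$)
$t{\left(o \right)} = 434$ ($t{\left(o \right)} = -3 + 437 = 434$)
$\frac{t{\left(B{\left(22 \right)} \right)}}{-358248} - \frac{471636}{377602} = \frac{434}{-358248} - \frac{471636}{377602} = 434 \left(- \frac{1}{358248}\right) - \frac{235818}{188801} = - \frac{217}{179124} - \frac{235818}{188801} = - \frac{42281633249}{33818790324}$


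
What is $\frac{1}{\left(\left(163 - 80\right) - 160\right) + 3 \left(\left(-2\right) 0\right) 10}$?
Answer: $- \frac{1}{77} \approx -0.012987$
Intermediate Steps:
$\frac{1}{\left(\left(163 - 80\right) - 160\right) + 3 \left(\left(-2\right) 0\right) 10} = \frac{1}{\left(83 - 160\right) + 3 \cdot 0 \cdot 10} = \frac{1}{-77 + 0 \cdot 10} = \frac{1}{-77 + 0} = \frac{1}{-77} = - \frac{1}{77}$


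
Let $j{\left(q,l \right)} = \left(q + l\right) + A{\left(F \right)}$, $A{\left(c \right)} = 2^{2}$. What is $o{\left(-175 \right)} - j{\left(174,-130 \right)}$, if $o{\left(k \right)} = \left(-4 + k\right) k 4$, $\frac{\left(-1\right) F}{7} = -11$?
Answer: $125252$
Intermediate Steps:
$F = 77$ ($F = \left(-7\right) \left(-11\right) = 77$)
$A{\left(c \right)} = 4$
$o{\left(k \right)} = 4 k \left(-4 + k\right)$ ($o{\left(k \right)} = k \left(-4 + k\right) 4 = 4 k \left(-4 + k\right)$)
$j{\left(q,l \right)} = 4 + l + q$ ($j{\left(q,l \right)} = \left(q + l\right) + 4 = \left(l + q\right) + 4 = 4 + l + q$)
$o{\left(-175 \right)} - j{\left(174,-130 \right)} = 4 \left(-175\right) \left(-4 - 175\right) - \left(4 - 130 + 174\right) = 4 \left(-175\right) \left(-179\right) - 48 = 125300 - 48 = 125252$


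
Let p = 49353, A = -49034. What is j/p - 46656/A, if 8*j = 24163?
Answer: 9802858543/9679900008 ≈ 1.0127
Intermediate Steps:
j = 24163/8 (j = (⅛)*24163 = 24163/8 ≈ 3020.4)
j/p - 46656/A = (24163/8)/49353 - 46656/(-49034) = (24163/8)*(1/49353) - 46656*(-1/49034) = 24163/394824 + 23328/24517 = 9802858543/9679900008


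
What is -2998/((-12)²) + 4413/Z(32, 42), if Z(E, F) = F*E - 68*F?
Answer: -997/42 ≈ -23.738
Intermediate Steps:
Z(E, F) = -68*F + E*F (Z(E, F) = E*F - 68*F = -68*F + E*F)
-2998/((-12)²) + 4413/Z(32, 42) = -2998/((-12)²) + 4413/((42*(-68 + 32))) = -2998/144 + 4413/((42*(-36))) = -2998*1/144 + 4413/(-1512) = -1499/72 + 4413*(-1/1512) = -1499/72 - 1471/504 = -997/42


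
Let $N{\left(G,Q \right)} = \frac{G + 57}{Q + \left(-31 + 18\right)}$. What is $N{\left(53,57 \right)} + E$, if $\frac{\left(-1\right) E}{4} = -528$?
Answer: $\frac{4229}{2} \approx 2114.5$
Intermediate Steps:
$N{\left(G,Q \right)} = \frac{57 + G}{-13 + Q}$ ($N{\left(G,Q \right)} = \frac{57 + G}{Q - 13} = \frac{57 + G}{-13 + Q}$)
$E = 2112$ ($E = \left(-4\right) \left(-528\right) = 2112$)
$N{\left(53,57 \right)} + E = \frac{57 + 53}{-13 + 57} + 2112 = \frac{1}{44} \cdot 110 + 2112 = \frac{5}{2} + 2112 = \frac{4229}{2}$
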